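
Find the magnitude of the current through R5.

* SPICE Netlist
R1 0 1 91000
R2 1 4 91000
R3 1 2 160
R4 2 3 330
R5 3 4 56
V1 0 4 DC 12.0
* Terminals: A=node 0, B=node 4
Nodal analysis, taking node 4 as the 0 V reference.
Source V1 fixes V_0 = 12 V.
KCL at each unknown node (sum of currents leaving = 0; resistances in Ω):
  Node 1: (V_1 - 12)/91000 + (V_1 - 0)/91000 + (V_1 - V_2)/160 = 0
  Node 2: (V_2 - V_1)/160 + (V_2 - V_3)/330 = 0
  Node 3: (V_3 - V_2)/330 + (V_3 - 0)/56 = 0
Collecting terms (coefficients in siemens):
  0.006272·V_1 - 0.00625·V_2 = 0.0001319
  0.00928·V_2 - 0.00625·V_1 - 0.00303·V_3 = 0
  0.02089·V_3 - 0.00303·V_2 = 0
Solving these 3 simultaneous equations (Gaussian elimination) gives:
  V_1 = 0.07115 V, V_2 = 0.0503 V, V_3 = 0.007297 V
I_R5 = (V_3 - V_4)/R5 = (0.007297 - 0)/56 = 0.0001303 A
|I_R5| = 0.0001303 A

Final answer: |I_R5| = 0.0001303 A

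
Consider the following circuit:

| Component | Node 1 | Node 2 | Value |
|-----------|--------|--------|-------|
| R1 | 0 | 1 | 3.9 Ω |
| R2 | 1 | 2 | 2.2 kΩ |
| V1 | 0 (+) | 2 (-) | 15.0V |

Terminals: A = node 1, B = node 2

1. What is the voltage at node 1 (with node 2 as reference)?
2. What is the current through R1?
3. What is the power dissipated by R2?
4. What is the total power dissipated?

Nodal analysis, taking node 2 as the 0 V reference.
Source V1 fixes V_0 = 15 V.
KCL at each unknown node (sum of currents leaving = 0; resistances in Ω):
  Node 1: (V_1 - 15)/3.9 + (V_1 - 0)/2200 = 0
Collecting terms: 0.2569 × V_1 = 3.846  =>  V_1 = 14.97 V
Part 1:
  Read off the nodal solution: V_1 = 14.97 V
Part 2:
  I_R1 = (V_0 - V_1)/R1 = (15 - 14.97)/3.9 = 0.006806 A
  Magnitude: I_R1 = 0.006806 A
Part 3:
  I_R2 = (V_1 - V_2)/R2 = (14.97 - 0)/2200 = 0.006806 A
  P_R2 = I_R2² × R2 = (0.006806)² × 2200 = 0.1019 W
Part 4:
  Power in each resistor, P = (ΔV)²/R:
    P_R1 = (15 - 14.97)²/3.9 = 0.0001807 W
    P_R2 = (14.97 - 0)²/2200 = 0.1019 W
  P_total = P_R1 + P_R2 = 0.1021 W

Final answers:
1. V_1 = 14.97 V
2. I_R1 = 0.006806 A
3. P_R2 = 0.1019 W
4. P_total = 0.1021 W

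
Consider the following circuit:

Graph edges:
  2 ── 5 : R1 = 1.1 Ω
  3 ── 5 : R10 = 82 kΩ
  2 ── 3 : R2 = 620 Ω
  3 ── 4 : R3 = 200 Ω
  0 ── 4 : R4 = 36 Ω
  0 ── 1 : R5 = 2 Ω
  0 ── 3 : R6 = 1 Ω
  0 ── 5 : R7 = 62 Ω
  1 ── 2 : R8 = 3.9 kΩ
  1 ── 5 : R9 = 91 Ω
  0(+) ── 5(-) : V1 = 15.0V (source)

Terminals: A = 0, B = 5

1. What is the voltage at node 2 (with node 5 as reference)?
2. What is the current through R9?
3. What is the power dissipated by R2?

Nodal analysis, taking node 5 as the 0 V reference.
Source V1 fixes V_0 = 15 V.
KCL at each unknown node (sum of currents leaving = 0; resistances in Ω):
  Node 1: (V_1 - 15)/2 + (V_1 - V_2)/3900 + (V_1 - 0)/91 = 0
  Node 2: (V_2 - 0)/1.1 + (V_2 - V_3)/620 + (V_2 - V_1)/3900 = 0
  Node 3: (V_3 - V_2)/620 + (V_3 - V_4)/200 + (V_3 - 15)/1 + (V_3 - 0)/82000 = 0
  Node 4: (V_4 - V_3)/200 + (V_4 - 15)/36 = 0
Collecting terms (coefficients in siemens):
  0.5112·V_1 - 0.0002564·V_2 = 7.5
  0.911·V_2 - 0.0002564·V_1 - 0.001613·V_3 = 0
  1.007·V_3 - 0.001613·V_2 - 0.005·V_4 = 15
  0.03278·V_4 - 0.005·V_3 = 0.4167
Solving these 4 simultaneous equations (Gaussian elimination) gives:
  V_1 = 14.67 V, V_2 = 0.03064 V, V_3 = 14.98 V, V_4 = 15 V
Part 1:
  Read off the nodal solution: V_2 = 0.03064 V
Part 2:
  I_R9 = (V_1 - V_5)/R9 = (14.67 - 0)/91 = 0.1612 A
  Magnitude: I_R9 = 0.1612 A
Part 3:
  I_R2 = (V_2 - V_3)/R2 = (0.03064 - 14.98)/620 = -0.02411 A
  P_R2 = I_R2² × R2 = (-0.02411)² × 620 = 0.3603 W

Final answers:
1. V_2 = 0.03064 V
2. I_R9 = 0.1612 A
3. P_R2 = 0.3603 W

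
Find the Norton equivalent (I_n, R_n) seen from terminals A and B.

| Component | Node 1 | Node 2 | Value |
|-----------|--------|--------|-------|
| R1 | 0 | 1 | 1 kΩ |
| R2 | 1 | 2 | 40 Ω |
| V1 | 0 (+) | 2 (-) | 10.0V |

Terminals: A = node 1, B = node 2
Find the Thévenin equivalent first; then I_n = V_th/R_th and R_n = R_th.
Step 1 — V_th is the open-circuit voltage V_A - V_B (nothing connected across the terminals).
Nodal analysis, taking node 2 as the 0 V reference.
Source V1 fixes V_0 = 10 V.
KCL at each unknown node (sum of currents leaving = 0; resistances in Ω):
  Node 1: (V_1 - 10)/1000 + (V_1 - 0)/40 = 0
Collecting terms: 0.026 × V_1 = 0.01  =>  V_1 = 0.3846 V
V_th = V_1 - V_2 = 0.3846 - 0 = 0.3846 V
Step 2 — R_th: zero the source — replace V1 by a short circuit (node 2 merges into node 0) — and find the resistance seen between A (node 1) and B (node 0).
Reduce the network between node 1 (A) and node 0 (B) by series/parallel combination:
  Rp1 = R1 ‖ R2 (parallel, both between nodes 0 and 1) = 1/(1/1000 + 1/40) = 38.46 Ω
R_th = 38.46 Ω
I_n = V_th/R_th = 0.3846/38.46 = 0.01 A, and R_n = R_th = 38.46 Ω

Final answer: I_n = 0.01 A, R_n = 38.46 Ω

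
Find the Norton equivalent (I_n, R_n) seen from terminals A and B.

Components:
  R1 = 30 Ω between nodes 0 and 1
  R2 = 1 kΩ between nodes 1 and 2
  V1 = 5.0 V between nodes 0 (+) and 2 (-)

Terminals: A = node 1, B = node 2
Find the Thévenin equivalent first; then I_n = V_th/R_th and R_n = R_th.
Step 1 — V_th is the open-circuit voltage V_A - V_B (nothing connected across the terminals).
Nodal analysis, taking node 2 as the 0 V reference.
Source V1 fixes V_0 = 5 V.
KCL at each unknown node (sum of currents leaving = 0; resistances in Ω):
  Node 1: (V_1 - 5)/30 + (V_1 - 0)/1000 = 0
Collecting terms: 0.03433 × V_1 = 0.1667  =>  V_1 = 4.854 V
V_th = V_1 - V_2 = 4.854 - 0 = 4.854 V
Step 2 — R_th: zero the source — replace V1 by a short circuit (node 2 merges into node 0) — and find the resistance seen between A (node 1) and B (node 0).
Reduce the network between node 1 (A) and node 0 (B) by series/parallel combination:
  Rp1 = R1 ‖ R2 (parallel, both between nodes 0 and 1) = 1/(1/30 + 1/1000) = 29.13 Ω
R_th = 29.13 Ω
I_n = V_th/R_th = 4.854/29.13 = 0.1667 A, and R_n = R_th = 29.13 Ω

Final answer: I_n = 0.1667 A, R_n = 29.13 Ω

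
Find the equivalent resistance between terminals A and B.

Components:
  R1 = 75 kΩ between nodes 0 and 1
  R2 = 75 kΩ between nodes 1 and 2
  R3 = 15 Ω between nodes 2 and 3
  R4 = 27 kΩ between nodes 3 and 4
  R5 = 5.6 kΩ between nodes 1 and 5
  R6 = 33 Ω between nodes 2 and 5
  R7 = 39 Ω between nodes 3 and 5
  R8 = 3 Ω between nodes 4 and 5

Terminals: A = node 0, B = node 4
The network is not a plain series/parallel combination. Inject a 1 A test current into terminal A (node 0) and return it from terminal B (node 4); then R_eq = V_A / (1 A).
Nodal analysis, taking node 4 as the 0 V reference.
Current source I_test pushes 1 A into node 0 and draws it out of node 4.
KCL at each unknown node (sum of currents leaving = 0; resistances in Ω):
  Node 0: (V_0 - V_1)/75000 - 1 = 0
  Node 1: (V_1 - V_0)/75000 + (V_1 - V_2)/75000 + (V_1 - V_5)/5600 = 0
  Node 2: (V_2 - V_1)/75000 + (V_2 - V_3)/15 + (V_2 - V_5)/33 = 0
  Node 3: (V_3 - V_2)/15 + (V_3 - 0)/27000 + (V_3 - V_5)/39 = 0
  Node 5: (V_5 - V_1)/5600 + (V_5 - V_2)/33 + (V_5 - V_3)/39 + (V_5 - 0)/3 = 0
Collecting terms (coefficients in siemens):
  0.00001333·V_0 - 0.00001333·V_1 = 1
  0.0002052·V_1 - 0.00001333·V_0 - 0.00001333·V_2 - 0.0001786·V_5 = 0
  0.09698·V_2 - 0.00001333·V_1 - 0.06667·V_3 - 0.0303·V_5 = 0
  0.09234·V_3 - 0.06667·V_2 - 0.02564·V_5 = 0
  0.3895·V_5 - 0.0001786·V_1 - 0.0303·V_2 - 0.02564·V_3 = 0
Solving these 5 simultaneous equations (Gaussian elimination) gives:
  V_0 = 80210 V, V_1 = 5214 V, V_2 = 4.42 V, V_3 = 4.024 V
  V_5 = 3 V
R_eq = V_0 / 1 A = 80210 Ω = 80.21 kΩ

Final answer: 80.21 kΩ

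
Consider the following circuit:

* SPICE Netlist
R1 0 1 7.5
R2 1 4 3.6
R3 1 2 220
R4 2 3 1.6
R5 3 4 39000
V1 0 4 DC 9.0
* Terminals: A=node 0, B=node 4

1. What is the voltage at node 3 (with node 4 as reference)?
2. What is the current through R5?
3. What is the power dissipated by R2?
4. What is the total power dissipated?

Nodal analysis, taking node 4 as the 0 V reference.
Source V1 fixes V_0 = 9 V.
KCL at each unknown node (sum of currents leaving = 0; resistances in Ω):
  Node 1: (V_1 - 9)/7.5 + (V_1 - 0)/3.6 + (V_1 - V_2)/220 = 0
  Node 2: (V_2 - V_1)/220 + (V_2 - V_3)/1.6 = 0
  Node 3: (V_3 - V_2)/1.6 + (V_3 - 0)/39000 = 0
Collecting terms (coefficients in siemens):
  0.4157·V_1 - 0.004545·V_2 = 1.2
  0.6295·V_2 - 0.004545·V_1 - 0.625·V_3 = 0
  0.625·V_3 - 0.625·V_2 = 0
Solving these 3 simultaneous equations (Gaussian elimination) gives:
  V_1 = 2.919 V, V_2 = 2.902 V, V_3 = 2.902 V
Part 1:
  Read off the nodal solution: V_3 = 2.902 V
Part 2:
  I_R5 = (V_3 - V_4)/R5 = (2.902 - 0)/39000 = 0.00007442 A
  Magnitude: I_R5 = 0.00007442 A
Part 3:
  I_R2 = (V_1 - V_4)/R2 = (2.919 - 0)/3.6 = 0.8108 A
  P_R2 = I_R2² × R2 = (0.8108)² × 3.6 = 2.366 W
Part 4:
  Power in each resistor, P = (ΔV)²/R:
    P_R1 = (9 - 2.919)²/7.5 = 4.931 W
    P_R2 = (2.919 - 0)²/3.6 = 2.366 W
    P_R3 = (2.919 - 2.902)²/220 = 0.000001218 W
    P_R4 = (2.902 - 2.902)²/1.6 = 0.000000008861 W
    P_R5 = (2.902 - 0)²/39000 = 0.000216 W
  P_total = P_R1 + P_R2 + P_R3 + P_R4 + P_R5 = 7.298 W

Final answers:
1. V_3 = 2.902 V
2. I_R5 = 7.442e-05 A
3. P_R2 = 2.366 W
4. P_total = 7.298 W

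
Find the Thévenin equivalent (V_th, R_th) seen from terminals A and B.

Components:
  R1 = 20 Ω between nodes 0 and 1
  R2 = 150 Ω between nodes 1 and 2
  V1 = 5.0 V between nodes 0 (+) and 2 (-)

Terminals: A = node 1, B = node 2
Step 1 — V_th is the open-circuit voltage V_A - V_B (nothing connected across the terminals).
Nodal analysis, taking node 2 as the 0 V reference.
Source V1 fixes V_0 = 5 V.
KCL at each unknown node (sum of currents leaving = 0; resistances in Ω):
  Node 1: (V_1 - 5)/20 + (V_1 - 0)/150 = 0
Collecting terms: 0.05667 × V_1 = 0.25  =>  V_1 = 4.412 V
V_th = V_1 - V_2 = 4.412 - 0 = 4.412 V
Step 2 — R_th: zero the source — replace V1 by a short circuit (node 2 merges into node 0) — and find the resistance seen between A (node 1) and B (node 0).
Reduce the network between node 1 (A) and node 0 (B) by series/parallel combination:
  Rp1 = R1 ‖ R2 (parallel, both between nodes 0 and 1) = 1/(1/20 + 1/150) = 17.65 Ω
R_th = 17.65 Ω

Final answer: V_th = 4.412 V, R_th = 17.65 Ω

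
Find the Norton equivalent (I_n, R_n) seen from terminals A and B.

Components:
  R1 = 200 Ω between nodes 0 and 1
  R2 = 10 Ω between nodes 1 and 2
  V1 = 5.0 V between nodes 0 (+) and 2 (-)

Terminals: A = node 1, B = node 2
Find the Thévenin equivalent first; then I_n = V_th/R_th and R_n = R_th.
Step 1 — V_th is the open-circuit voltage V_A - V_B (nothing connected across the terminals).
Nodal analysis, taking node 2 as the 0 V reference.
Source V1 fixes V_0 = 5 V.
KCL at each unknown node (sum of currents leaving = 0; resistances in Ω):
  Node 1: (V_1 - 5)/200 + (V_1 - 0)/10 = 0
Collecting terms: 0.105 × V_1 = 0.025  =>  V_1 = 0.2381 V
V_th = V_1 - V_2 = 0.2381 - 0 = 0.2381 V
Step 2 — R_th: zero the source — replace V1 by a short circuit (node 2 merges into node 0) — and find the resistance seen between A (node 1) and B (node 0).
Reduce the network between node 1 (A) and node 0 (B) by series/parallel combination:
  Rp1 = R1 ‖ R2 (parallel, both between nodes 0 and 1) = 1/(1/200 + 1/10) = 9.524 Ω
R_th = 9.524 Ω
I_n = V_th/R_th = 0.2381/9.524 = 0.025 A, and R_n = R_th = 9.524 Ω

Final answer: I_n = 0.025 A, R_n = 9.524 Ω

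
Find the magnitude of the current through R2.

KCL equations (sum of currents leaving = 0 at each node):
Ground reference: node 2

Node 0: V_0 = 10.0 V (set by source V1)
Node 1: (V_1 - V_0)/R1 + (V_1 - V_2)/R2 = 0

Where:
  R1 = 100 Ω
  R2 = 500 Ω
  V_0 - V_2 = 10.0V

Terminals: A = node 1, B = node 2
Nodal analysis, taking node 2 as the 0 V reference.
Source V1 fixes V_0 = 10 V.
KCL at each unknown node (sum of currents leaving = 0; resistances in Ω):
  Node 1: (V_1 - 10)/100 + (V_1 - 0)/500 = 0
Collecting terms: 0.012 × V_1 = 0.1  =>  V_1 = 8.333 V
I_R2 = (V_1 - V_2)/R2 = (8.333 - 0)/500 = 0.01667 A
|I_R2| = 0.01667 A

Final answer: |I_R2| = 0.01667 A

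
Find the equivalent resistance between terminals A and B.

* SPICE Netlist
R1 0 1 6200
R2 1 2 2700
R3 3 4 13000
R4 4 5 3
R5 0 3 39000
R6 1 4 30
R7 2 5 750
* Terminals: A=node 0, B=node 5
The network is not a plain series/parallel combination. Inject a 1 A test current into terminal A (node 0) and return it from terminal B (node 5); then R_eq = V_A / (1 A).
Nodal analysis, taking node 5 as the 0 V reference.
Current source I_test pushes 1 A into node 0 and draws it out of node 5.
KCL at each unknown node (sum of currents leaving = 0; resistances in Ω):
  Node 0: (V_0 - V_1)/6200 + (V_0 - V_3)/39000 - 1 = 0
  Node 1: (V_1 - V_0)/6200 + (V_1 - V_2)/2700 + (V_1 - V_4)/30 = 0
  Node 2: (V_2 - V_1)/2700 + (V_2 - 0)/750 = 0
  Node 3: (V_3 - V_0)/39000 + (V_3 - V_4)/13000 = 0
  Node 4: (V_4 - V_1)/30 + (V_4 - V_3)/13000 + (V_4 - 0)/3 = 0
Collecting terms (coefficients in siemens):
  0.0001869·V_0 - 0.0001613·V_1 - 0.00002564·V_3 = 1
  0.03386·V_1 - 0.0001613·V_0 - 0.0003704·V_2 - 0.03333·V_4 = 0
  0.001704·V_2 - 0.0003704·V_1 = 0
  0.0001026·V_3 - 0.00002564·V_0 - 0.00007692·V_4 = 0
  0.3667·V_4 - 0.03333·V_1 - 0.00007692·V_3 = 0
Solving these 5 simultaneous equations (Gaussian elimination) gives:
  V_0 = 5566 V, V_1 = 29.51 V, V_2 = 6.415 V, V_3 = 1394 V
  V_4 = 2.974 V
R_eq = V_0 / 1 A = 5566 Ω = 5.566 kΩ

Final answer: 5.566 kΩ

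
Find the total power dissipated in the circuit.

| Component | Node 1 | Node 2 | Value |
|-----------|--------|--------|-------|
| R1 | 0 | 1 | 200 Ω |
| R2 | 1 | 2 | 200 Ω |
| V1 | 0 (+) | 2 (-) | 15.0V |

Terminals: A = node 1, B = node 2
Nodal analysis, taking node 2 as the 0 V reference.
Source V1 fixes V_0 = 15 V.
KCL at each unknown node (sum of currents leaving = 0; resistances in Ω):
  Node 1: (V_1 - 15)/200 + (V_1 - 0)/200 = 0
Collecting terms: 0.01 × V_1 = 0.075  =>  V_1 = 7.5 V
Power in each resistor, P = (ΔV)²/R:
  P_R1 = (15 - 7.5)²/200 = 0.2812 W
  P_R2 = (7.5 - 0)²/200 = 0.2812 W
P_total = P_R1 + P_R2 = 0.5625 W

Final answer: 0.5625 W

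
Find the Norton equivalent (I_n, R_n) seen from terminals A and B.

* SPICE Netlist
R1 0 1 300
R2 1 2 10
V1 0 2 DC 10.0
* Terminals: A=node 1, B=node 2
Find the Thévenin equivalent first; then I_n = V_th/R_th and R_n = R_th.
Step 1 — V_th is the open-circuit voltage V_A - V_B (nothing connected across the terminals).
Nodal analysis, taking node 2 as the 0 V reference.
Source V1 fixes V_0 = 10 V.
KCL at each unknown node (sum of currents leaving = 0; resistances in Ω):
  Node 1: (V_1 - 10)/300 + (V_1 - 0)/10 = 0
Collecting terms: 0.1033 × V_1 = 0.03333  =>  V_1 = 0.3226 V
V_th = V_1 - V_2 = 0.3226 - 0 = 0.3226 V
Step 2 — R_th: zero the source — replace V1 by a short circuit (node 2 merges into node 0) — and find the resistance seen between A (node 1) and B (node 0).
Reduce the network between node 1 (A) and node 0 (B) by series/parallel combination:
  Rp1 = R1 ‖ R2 (parallel, both between nodes 0 and 1) = 1/(1/300 + 1/10) = 9.677 Ω
R_th = 9.677 Ω
I_n = V_th/R_th = 0.3226/9.677 = 0.03333 A, and R_n = R_th = 9.677 Ω

Final answer: I_n = 0.03333 A, R_n = 9.677 Ω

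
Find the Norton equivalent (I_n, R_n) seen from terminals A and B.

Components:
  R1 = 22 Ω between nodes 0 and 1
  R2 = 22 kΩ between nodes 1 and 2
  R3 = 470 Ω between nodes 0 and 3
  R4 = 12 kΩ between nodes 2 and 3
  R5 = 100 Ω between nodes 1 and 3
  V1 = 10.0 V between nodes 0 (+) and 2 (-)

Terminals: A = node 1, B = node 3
Find the Thévenin equivalent first; then I_n = V_th/R_th and R_n = R_th.
Step 1 — V_th is the open-circuit voltage V_A - V_B (nothing connected across the terminals).
Nodal analysis, taking node 2 as the 0 V reference.
Source V1 fixes V_0 = 10 V.
KCL at each unknown node (sum of currents leaving = 0; resistances in Ω):
  Node 1: (V_1 - 10)/22 + (V_1 - 0)/22000 + (V_1 - V_3)/100 = 0
  Node 3: (V_3 - 10)/470 + (V_3 - 0)/12000 + (V_3 - V_1)/100 = 0
Collecting terms (coefficients in siemens):
  0.0555·V_1 - 0.01·V_3 = 0.4545
  0.01221·V_3 - 0.01·V_1 = 0.02128
Determinant D = (0.0555)(0.01221) - (-0.01)(-0.01) = 0.0005777
V_1 = [(0.4545)(0.01221) - (-0.01)(0.02128)]/D = 9.976 V
V_3 = [(0.0555)(0.02128) - (0.4545)(-0.01)]/D = 9.912 V
V_th = V_1 - V_3 = 9.976 - 9.912 = 0.06389 V
Step 2 — R_th: zero the source — replace V1 by a short circuit (node 2 merges into node 0) — and find the resistance seen between A (node 1) and B (node 3).
Reduce the network between node 1 (A) and node 3 (B) by series/parallel combination:
  Rp1 = R1 ‖ R2 (parallel, both between nodes 0 and 1) = 1/(1/22 + 1/22000) = 21.98 Ω
  Rp2 = R3 ‖ R4 (parallel, both between nodes 0 and 3) = 1/(1/470 + 1/12000) = 452.3 Ω
  Rs1 = Rp1 + Rp2 (series, joined only at node 0) = 21.98 + 452.3 = 474.3 Ω
  Rp3 = R5 ‖ Rs1 (parallel, both between nodes 1 and 3) = 1/(1/100 + 1/474.3) = 82.59 Ω
R_th = 82.59 Ω
I_n = V_th/R_th = 0.06389/82.59 = 0.0007737 A, and R_n = R_th = 82.59 Ω

Final answer: I_n = 0.0007737 A, R_n = 82.59 Ω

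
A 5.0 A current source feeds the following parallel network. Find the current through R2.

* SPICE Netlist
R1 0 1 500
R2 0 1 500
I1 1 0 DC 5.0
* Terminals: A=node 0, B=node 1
All resistors sit directly between nodes 0 and 1, so they are in parallel and share one voltage V; the full source current 5 A splits among them.
1/R_par = 1/500 + 1/500 = 0.004 S  =>  R_par = 250 Ω
V = I × R_par = 5 × 250 = 1250 V
I_R2 = V/R2 = 1250/500 = 2.5 A

Final answer: 2.5 A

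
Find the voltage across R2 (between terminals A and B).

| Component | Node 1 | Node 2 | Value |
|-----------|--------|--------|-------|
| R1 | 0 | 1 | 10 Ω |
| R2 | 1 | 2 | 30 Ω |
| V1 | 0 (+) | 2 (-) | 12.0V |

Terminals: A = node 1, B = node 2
R1 and R2 are in series across V1 (node 0 → node 1 → node 2), and the output A–B is taken across R2, so this is a voltage divider.
Series current: I = V1/(R1 + R2) = 12/(10 + 30) = 12/40 = 0.3 A
V_R2 = I × R2 = V1 × R2/(R1 + R2) = 12 × 30/40 = 9 V

Final answer: 9 V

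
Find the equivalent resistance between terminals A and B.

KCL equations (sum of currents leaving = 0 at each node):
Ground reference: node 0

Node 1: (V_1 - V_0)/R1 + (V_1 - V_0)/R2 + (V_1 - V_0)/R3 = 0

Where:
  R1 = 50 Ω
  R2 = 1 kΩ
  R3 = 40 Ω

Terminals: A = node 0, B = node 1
Reduce the network between node 0 (A) and node 1 (B) by series/parallel combination:
  Rp1 = R1 ‖ R2 ‖ R3 (parallel, all between nodes 0 and 1) = 1/(1/50 + 1/1000 + 1/40) = 21.74 Ω
R_eq = 21.74 Ω

Final answer: 21.74 Ω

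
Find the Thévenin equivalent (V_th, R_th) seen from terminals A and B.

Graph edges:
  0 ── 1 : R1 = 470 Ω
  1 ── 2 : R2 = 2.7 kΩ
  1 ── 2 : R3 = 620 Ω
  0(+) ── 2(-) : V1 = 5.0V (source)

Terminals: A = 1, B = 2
Step 1 — V_th is the open-circuit voltage V_A - V_B (nothing connected across the terminals).
Nodal analysis, taking node 2 as the 0 V reference.
Source V1 fixes V_0 = 5 V.
KCL at each unknown node (sum of currents leaving = 0; resistances in Ω):
  Node 1: (V_1 - 5)/470 + (V_1 - 0)/2700 + (V_1 - 0)/620 = 0
Collecting terms: 0.004111 × V_1 = 0.01064  =>  V_1 = 2.588 V
V_th = V_1 - V_2 = 2.588 - 0 = 2.588 V
Step 2 — R_th: zero the source — replace V1 by a short circuit (node 2 merges into node 0) — and find the resistance seen between A (node 1) and B (node 0).
Reduce the network between node 1 (A) and node 0 (B) by series/parallel combination:
  Rp1 = R1 ‖ R2 ‖ R3 (parallel, all between nodes 0 and 1) = 1/(1/470 + 1/2700 + 1/620) = 243.3 Ω
R_th = 243.3 Ω

Final answer: V_th = 2.588 V, R_th = 243.3 Ω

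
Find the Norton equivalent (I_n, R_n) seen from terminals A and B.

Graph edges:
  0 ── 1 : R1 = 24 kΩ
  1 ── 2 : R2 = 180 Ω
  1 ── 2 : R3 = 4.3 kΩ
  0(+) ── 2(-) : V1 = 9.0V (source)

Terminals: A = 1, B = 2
Find the Thévenin equivalent first; then I_n = V_th/R_th and R_n = R_th.
Step 1 — V_th is the open-circuit voltage V_A - V_B (nothing connected across the terminals).
Nodal analysis, taking node 2 as the 0 V reference.
Source V1 fixes V_0 = 9 V.
KCL at each unknown node (sum of currents leaving = 0; resistances in Ω):
  Node 1: (V_1 - 9)/24000 + (V_1 - 0)/180 + (V_1 - 0)/4300 = 0
Collecting terms: 0.00583 × V_1 = 0.000375  =>  V_1 = 0.06432 V
V_th = V_1 - V_2 = 0.06432 - 0 = 0.06432 V
Step 2 — R_th: zero the source — replace V1 by a short circuit (node 2 merges into node 0) — and find the resistance seen between A (node 1) and B (node 0).
Reduce the network between node 1 (A) and node 0 (B) by series/parallel combination:
  Rp1 = R1 ‖ R2 ‖ R3 (parallel, all between nodes 0 and 1) = 1/(1/24000 + 1/180 + 1/4300) = 171.5 Ω
R_th = 171.5 Ω
I_n = V_th/R_th = 0.06432/171.5 = 0.000375 A, and R_n = R_th = 171.5 Ω

Final answer: I_n = 0.000375 A, R_n = 171.5 Ω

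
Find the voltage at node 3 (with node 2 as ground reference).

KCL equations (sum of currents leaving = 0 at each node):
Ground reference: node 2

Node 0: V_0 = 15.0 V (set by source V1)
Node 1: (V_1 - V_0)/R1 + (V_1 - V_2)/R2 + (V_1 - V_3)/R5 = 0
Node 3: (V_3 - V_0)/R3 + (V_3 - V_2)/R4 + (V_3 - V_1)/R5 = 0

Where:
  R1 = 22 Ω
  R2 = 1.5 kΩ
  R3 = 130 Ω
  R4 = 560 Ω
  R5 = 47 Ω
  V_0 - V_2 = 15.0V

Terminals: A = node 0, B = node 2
Nodal analysis, taking node 2 as the 0 V reference.
Source V1 fixes V_0 = 15 V.
KCL at each unknown node (sum of currents leaving = 0; resistances in Ω):
  Node 1: (V_1 - 15)/22 + (V_1 - 0)/1500 + (V_1 - V_3)/47 = 0
  Node 3: (V_3 - 15)/130 + (V_3 - 0)/560 + (V_3 - V_1)/47 = 0
Collecting terms (coefficients in siemens):
  0.0674·V_1 - 0.02128·V_3 = 0.6818
  0.03075·V_3 - 0.02128·V_1 = 0.1154
Determinant D = (0.0674)(0.03075) - (-0.02128)(-0.02128) = 0.00162
V_1 = [(0.6818)(0.03075) - (-0.02128)(0.1154)]/D = 14.46 V
V_3 = [(0.0674)(0.1154) - (0.6818)(-0.02128)]/D = 13.75 V
The requested potential is V_3 = 13.75 V.

Final answer: V_3 = 13.75 V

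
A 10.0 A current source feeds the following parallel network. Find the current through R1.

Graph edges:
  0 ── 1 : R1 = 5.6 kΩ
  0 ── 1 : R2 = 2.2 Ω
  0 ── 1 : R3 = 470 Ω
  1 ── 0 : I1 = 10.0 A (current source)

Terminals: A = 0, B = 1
All resistors sit directly between nodes 0 and 1, so they are in parallel and share one voltage V; the full source current 10 A splits among them.
1/R_par = 1/5600 + 1/2.2 + 1/470 = 0.4569 S  =>  R_par = 2.189 Ω
V = I × R_par = 10 × 2.189 = 21.89 V
I_R1 = V/R1 = 21.89/5600 = 0.003909 A

Final answer: 0.003909 A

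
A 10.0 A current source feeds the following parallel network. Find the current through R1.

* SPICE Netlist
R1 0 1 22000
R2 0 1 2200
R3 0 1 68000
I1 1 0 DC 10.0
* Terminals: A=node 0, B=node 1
All resistors sit directly between nodes 0 and 1, so they are in parallel and share one voltage V; the full source current 10 A splits among them.
1/R_par = 1/22000 + 1/2200 + 1/68000 = 0.0005147 S  =>  R_par = 1943 Ω
V = I × R_par = 10 × 1943 = 19430 V
I_R1 = V/R1 = 19430/22000 = 0.8831 A

Final answer: 0.8831 A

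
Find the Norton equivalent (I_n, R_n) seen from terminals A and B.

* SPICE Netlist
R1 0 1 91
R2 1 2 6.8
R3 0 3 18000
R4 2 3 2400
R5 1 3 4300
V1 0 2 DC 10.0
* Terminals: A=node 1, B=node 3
Find the Thévenin equivalent first; then I_n = V_th/R_th and R_n = R_th.
Step 1 — V_th is the open-circuit voltage V_A - V_B (nothing connected across the terminals).
Nodal analysis, taking node 2 as the 0 V reference.
Source V1 fixes V_0 = 10 V.
KCL at each unknown node (sum of currents leaving = 0; resistances in Ω):
  Node 1: (V_1 - 10)/91 + (V_1 - 0)/6.8 + (V_1 - V_3)/4300 = 0
  Node 3: (V_3 - 10)/18000 + (V_3 - 0)/2400 + (V_3 - V_1)/4300 = 0
Collecting terms (coefficients in siemens):
  0.1583·V_1 - 0.0002326·V_3 = 0.1099
  0.0007048·V_3 - 0.0002326·V_1 = 0.0005556
Determinant D = (0.1583)(0.0007048) - (-0.0002326)(-0.0002326) = 0.0001115
V_1 = [(0.1099)(0.0007048) - (-0.0002326)(0.0005556)]/D = 0.6958 V
V_3 = [(0.1583)(0.0005556) - (0.1099)(-0.0002326)]/D = 1.018 V
V_th = V_1 - V_3 = 0.6958 - 1.018 = -0.3221 V
Step 2 — R_th: zero the source — replace V1 by a short circuit (node 2 merges into node 0) — and find the resistance seen between A (node 1) and B (node 3).
Reduce the network between node 1 (A) and node 3 (B) by series/parallel combination:
  Rp1 = R1 ‖ R2 (parallel, both between nodes 0 and 1) = 1/(1/91 + 1/6.8) = 6.327 Ω
  Rp2 = R3 ‖ R4 (parallel, both between nodes 0 and 3) = 1/(1/18000 + 1/2400) = 2118 Ω
  Rs1 = Rp1 + Rp2 (series, joined only at node 0) = 6.327 + 2118 = 2124 Ω
  Rp3 = R5 ‖ Rs1 (parallel, both between nodes 1 and 3) = 1/(1/4300 + 1/2124) = 1422 Ω
R_th = 1.422 kΩ
I_n = V_th/R_th = -0.3221/1422 = -0.0002265 A, and R_n = R_th = 1.422 kΩ

Final answer: I_n = -0.0002265 A, R_n = 1.422 kΩ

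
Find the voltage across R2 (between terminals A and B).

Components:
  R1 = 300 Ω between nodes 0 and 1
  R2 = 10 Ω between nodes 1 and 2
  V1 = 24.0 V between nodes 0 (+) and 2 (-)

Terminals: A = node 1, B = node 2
R1 and R2 are in series across V1 (node 0 → node 1 → node 2), and the output A–B is taken across R2, so this is a voltage divider.
Series current: I = V1/(R1 + R2) = 24/(300 + 10) = 24/310 = 0.07742 A
V_R2 = I × R2 = V1 × R2/(R1 + R2) = 24 × 10/310 = 0.7742 V

Final answer: 0.7742 V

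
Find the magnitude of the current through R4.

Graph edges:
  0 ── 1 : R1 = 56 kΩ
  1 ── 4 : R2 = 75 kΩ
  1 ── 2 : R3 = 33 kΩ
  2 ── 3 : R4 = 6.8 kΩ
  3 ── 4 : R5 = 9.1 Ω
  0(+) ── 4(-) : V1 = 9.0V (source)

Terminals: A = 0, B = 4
Nodal analysis, taking node 4 as the 0 V reference.
Source V1 fixes V_0 = 9 V.
KCL at each unknown node (sum of currents leaving = 0; resistances in Ω):
  Node 1: (V_1 - 9)/56000 + (V_1 - 0)/75000 + (V_1 - V_2)/33000 = 0
  Node 2: (V_2 - V_1)/33000 + (V_2 - V_3)/6800 = 0
  Node 3: (V_3 - V_2)/6800 + (V_3 - 0)/9.1 = 0
Collecting terms (coefficients in siemens):
  0.00006149·V_1 - 0.0000303·V_2 = 0.0001607
  0.0001774·V_2 - 0.0000303·V_1 - 0.0001471·V_3 = 0
  0.11·V_3 - 0.0001471·V_2 = 0
Solving these 3 simultaneous equations (Gaussian elimination) gives:
  V_1 = 2.854 V, V_2 = 0.4882 V, V_3 = 0.0006524 V
I_R4 = (V_2 - V_3)/R4 = (0.4882 - 0.0006524)/6800 = 0.00007169 A
|I_R4| = 0.00007169 A

Final answer: |I_R4| = 7.169e-05 A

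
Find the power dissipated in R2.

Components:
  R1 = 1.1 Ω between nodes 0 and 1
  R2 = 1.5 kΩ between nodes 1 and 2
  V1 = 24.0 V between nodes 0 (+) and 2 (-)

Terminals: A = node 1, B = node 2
Nodal analysis, taking node 2 as the 0 V reference.
Source V1 fixes V_0 = 24 V.
KCL at each unknown node (sum of currents leaving = 0; resistances in Ω):
  Node 1: (V_1 - 24)/1.1 + (V_1 - 0)/1500 = 0
Collecting terms: 0.9098 × V_1 = 21.82  =>  V_1 = 23.98 V
I_R2 = (V_1 - V_2)/R2 = (23.98 - 0)/1500 = 0.01599 A
P_R2 = I_R2² × R2 = (0.01599)² × 1500 = 0.3834 W

Final answer: 0.3834 W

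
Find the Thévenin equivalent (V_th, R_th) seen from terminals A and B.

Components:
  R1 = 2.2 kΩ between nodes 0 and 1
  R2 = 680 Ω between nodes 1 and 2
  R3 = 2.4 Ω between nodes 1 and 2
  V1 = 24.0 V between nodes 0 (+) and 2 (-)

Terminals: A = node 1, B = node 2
Step 1 — V_th is the open-circuit voltage V_A - V_B (nothing connected across the terminals).
Nodal analysis, taking node 2 as the 0 V reference.
Source V1 fixes V_0 = 24 V.
KCL at each unknown node (sum of currents leaving = 0; resistances in Ω):
  Node 1: (V_1 - 24)/2200 + (V_1 - 0)/680 + (V_1 - 0)/2.4 = 0
Collecting terms: 0.4186 × V_1 = 0.01091  =>  V_1 = 0.02606 V
V_th = V_1 - V_2 = 0.02606 - 0 = 0.02606 V
Step 2 — R_th: zero the source — replace V1 by a short circuit (node 2 merges into node 0) — and find the resistance seen between A (node 1) and B (node 0).
Reduce the network between node 1 (A) and node 0 (B) by series/parallel combination:
  Rp1 = R1 ‖ R2 ‖ R3 (parallel, all between nodes 0 and 1) = 1/(1/2200 + 1/680 + 1/2.4) = 2.389 Ω
R_th = 2.389 Ω

Final answer: V_th = 0.02606 V, R_th = 2.389 Ω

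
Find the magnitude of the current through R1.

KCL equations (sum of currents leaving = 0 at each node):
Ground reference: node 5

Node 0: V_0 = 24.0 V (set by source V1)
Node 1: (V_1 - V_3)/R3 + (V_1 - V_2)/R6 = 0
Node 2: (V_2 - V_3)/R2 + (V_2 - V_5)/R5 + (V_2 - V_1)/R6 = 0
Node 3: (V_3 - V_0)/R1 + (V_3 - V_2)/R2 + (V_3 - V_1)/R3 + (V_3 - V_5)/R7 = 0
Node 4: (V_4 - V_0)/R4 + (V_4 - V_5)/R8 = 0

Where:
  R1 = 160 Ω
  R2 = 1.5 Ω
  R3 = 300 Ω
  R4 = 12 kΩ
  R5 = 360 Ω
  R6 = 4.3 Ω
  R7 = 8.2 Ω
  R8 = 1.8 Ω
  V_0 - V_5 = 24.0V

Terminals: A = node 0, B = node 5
Nodal analysis, taking node 5 as the 0 V reference.
Source V1 fixes V_0 = 24 V.
KCL at each unknown node (sum of currents leaving = 0; resistances in Ω):
  Node 1: (V_1 - V_3)/300 + (V_1 - V_2)/4.3 = 0
  Node 2: (V_2 - V_3)/1.5 + (V_2 - 0)/360 + (V_2 - V_1)/4.3 = 0
  Node 3: (V_3 - 24)/160 + (V_3 - V_2)/1.5 + (V_3 - V_1)/300 + (V_3 - 0)/8.2 = 0
  Node 4: (V_4 - 24)/12000 + (V_4 - 0)/1.8 = 0
Collecting terms (coefficients in siemens):
  0.2359·V_1 - 0.2326·V_2 - 0.003333·V_3 = 0
  0.902·V_2 - 0.2326·V_1 - 0.6667·V_3 = 0
  0.7982·V_3 - 0.003333·V_1 - 0.6667·V_2 = 0.15
  0.5556·V_4 = 0.002
Solving these 4 simultaneous equations (Gaussian elimination) gives:
  V_1 = 1.141 V, V_2 = 1.141 V, V_3 = 1.145 V, V_4 = 0.003599 V
I_R1 = (V_0 - V_3)/R1 = (24 - 1.145)/160 = 0.1428 A
|I_R1| = 0.1428 A

Final answer: |I_R1| = 0.1428 A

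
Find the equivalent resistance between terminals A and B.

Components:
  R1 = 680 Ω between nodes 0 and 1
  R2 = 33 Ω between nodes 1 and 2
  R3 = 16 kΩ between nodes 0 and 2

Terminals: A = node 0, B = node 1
Reduce the network between node 0 (A) and node 1 (B) by series/parallel combination:
  Rs1 = R3 + R2 (series, joined only at node 2) = 16000 + 33 = 16030 Ω
  Rp1 = R1 ‖ Rs1 (parallel, both between nodes 0 and 1) = 1/(1/680 + 1/16030) = 652.3 Ω
R_eq = 652.3 Ω

Final answer: 652.3 Ω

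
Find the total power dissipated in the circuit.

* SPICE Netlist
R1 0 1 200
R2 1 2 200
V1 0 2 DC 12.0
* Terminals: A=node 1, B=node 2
Nodal analysis, taking node 2 as the 0 V reference.
Source V1 fixes V_0 = 12 V.
KCL at each unknown node (sum of currents leaving = 0; resistances in Ω):
  Node 1: (V_1 - 12)/200 + (V_1 - 0)/200 = 0
Collecting terms: 0.01 × V_1 = 0.06  =>  V_1 = 6 V
Power in each resistor, P = (ΔV)²/R:
  P_R1 = (12 - 6)²/200 = 0.18 W
  P_R2 = (6 - 0)²/200 = 0.18 W
P_total = P_R1 + P_R2 = 0.36 W

Final answer: 0.36 W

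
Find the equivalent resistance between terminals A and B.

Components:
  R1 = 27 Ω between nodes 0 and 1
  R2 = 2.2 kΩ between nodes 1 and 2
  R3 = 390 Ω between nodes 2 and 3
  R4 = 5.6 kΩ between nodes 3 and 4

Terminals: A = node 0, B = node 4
Reduce the network between node 0 (A) and node 4 (B) by series/parallel combination:
  Rs1 = R1 + R2 (series, joined only at node 1) = 27 + 2200 = 2227 Ω
  Rs2 = R3 + Rs1 (series, joined only at node 2) = 390 + 2227 = 2617 Ω
  Rs3 = R4 + Rs2 (series, joined only at node 3) = 5600 + 2617 = 8217 Ω
R_eq = 8.217 kΩ

Final answer: 8.217 kΩ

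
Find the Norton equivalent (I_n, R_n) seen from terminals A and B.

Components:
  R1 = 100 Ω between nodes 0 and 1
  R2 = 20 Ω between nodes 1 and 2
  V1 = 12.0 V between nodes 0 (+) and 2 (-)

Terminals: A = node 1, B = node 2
Find the Thévenin equivalent first; then I_n = V_th/R_th and R_n = R_th.
Step 1 — V_th is the open-circuit voltage V_A - V_B (nothing connected across the terminals).
Nodal analysis, taking node 2 as the 0 V reference.
Source V1 fixes V_0 = 12 V.
KCL at each unknown node (sum of currents leaving = 0; resistances in Ω):
  Node 1: (V_1 - 12)/100 + (V_1 - 0)/20 = 0
Collecting terms: 0.06 × V_1 = 0.12  =>  V_1 = 2 V
V_th = V_1 - V_2 = 2 - 0 = 2 V
Step 2 — R_th: zero the source — replace V1 by a short circuit (node 2 merges into node 0) — and find the resistance seen between A (node 1) and B (node 0).
Reduce the network between node 1 (A) and node 0 (B) by series/parallel combination:
  Rp1 = R1 ‖ R2 (parallel, both between nodes 0 and 1) = 1/(1/100 + 1/20) = 16.67 Ω
R_th = 16.67 Ω
I_n = V_th/R_th = 2/16.67 = 0.12 A, and R_n = R_th = 16.67 Ω

Final answer: I_n = 0.12 A, R_n = 16.67 Ω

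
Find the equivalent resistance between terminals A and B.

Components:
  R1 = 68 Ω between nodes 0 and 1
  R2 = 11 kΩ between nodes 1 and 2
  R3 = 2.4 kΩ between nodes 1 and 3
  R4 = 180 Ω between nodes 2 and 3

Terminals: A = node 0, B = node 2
Reduce the network between node 0 (A) and node 2 (B) by series/parallel combination:
  Rs1 = R3 + R4 (series, joined only at node 3) = 2400 + 180 = 2580 Ω
  Rp1 = R2 ‖ Rs1 (parallel, both between nodes 1 and 2) = 1/(1/11000 + 1/2580) = 2090 Ω
  Rs2 = R1 + Rp1 (series, joined only at node 1) = 68 + 2090 = 2158 Ω
R_eq = 2.158 kΩ

Final answer: 2.158 kΩ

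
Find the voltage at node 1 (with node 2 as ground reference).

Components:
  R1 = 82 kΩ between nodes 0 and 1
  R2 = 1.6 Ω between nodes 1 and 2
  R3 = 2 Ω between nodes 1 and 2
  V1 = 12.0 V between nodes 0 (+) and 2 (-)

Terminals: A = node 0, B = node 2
Nodal analysis, taking node 2 as the 0 V reference.
Source V1 fixes V_0 = 12 V.
KCL at each unknown node (sum of currents leaving = 0; resistances in Ω):
  Node 1: (V_1 - 12)/82000 + (V_1 - 0)/1.6 + (V_1 - 0)/2 = 0
Collecting terms: 1.125 × V_1 = 0.0001463  =>  V_1 = 0.0001301 V
The requested potential is V_1 = 0.0001301 V.

Final answer: V_1 = 0.0001301 V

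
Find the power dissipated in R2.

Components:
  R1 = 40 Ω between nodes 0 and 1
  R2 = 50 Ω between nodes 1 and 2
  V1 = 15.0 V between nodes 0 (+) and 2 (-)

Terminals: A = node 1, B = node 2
Nodal analysis, taking node 2 as the 0 V reference.
Source V1 fixes V_0 = 15 V.
KCL at each unknown node (sum of currents leaving = 0; resistances in Ω):
  Node 1: (V_1 - 15)/40 + (V_1 - 0)/50 = 0
Collecting terms: 0.045 × V_1 = 0.375  =>  V_1 = 8.333 V
I_R2 = (V_1 - V_2)/R2 = (8.333 - 0)/50 = 0.1667 A
P_R2 = I_R2² × R2 = (0.1667)² × 50 = 1.389 W

Final answer: 1.389 W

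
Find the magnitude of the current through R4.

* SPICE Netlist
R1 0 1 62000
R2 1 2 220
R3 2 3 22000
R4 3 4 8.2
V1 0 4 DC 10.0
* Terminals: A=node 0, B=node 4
Nodal analysis, taking node 4 as the 0 V reference.
Source V1 fixes V_0 = 10 V.
KCL at each unknown node (sum of currents leaving = 0; resistances in Ω):
  Node 1: (V_1 - 10)/62000 + (V_1 - V_2)/220 = 0
  Node 2: (V_2 - V_1)/220 + (V_2 - V_3)/22000 = 0
  Node 3: (V_3 - V_2)/22000 + (V_3 - 0)/8.2 = 0
Collecting terms (coefficients in siemens):
  0.004562·V_1 - 0.004545·V_2 = 0.0001613
  0.004591·V_2 - 0.004545·V_1 - 0.00004545·V_3 = 0
  0.122·V_3 - 0.00004545·V_2 = 0
Solving these 3 simultaneous equations (Gaussian elimination) gives:
  V_1 = 2.639 V, V_2 = 2.613 V, V_3 = 0.0009735 V
I_R4 = (V_3 - V_4)/R4 = (0.0009735 - 0)/8.2 = 0.0001187 A
|I_R4| = 0.0001187 A

Final answer: |I_R4| = 0.0001187 A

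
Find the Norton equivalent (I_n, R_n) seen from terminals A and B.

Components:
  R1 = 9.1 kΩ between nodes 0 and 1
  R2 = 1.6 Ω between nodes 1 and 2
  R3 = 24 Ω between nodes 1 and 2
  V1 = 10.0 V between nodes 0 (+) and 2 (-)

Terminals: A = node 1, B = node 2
Find the Thévenin equivalent first; then I_n = V_th/R_th and R_n = R_th.
Step 1 — V_th is the open-circuit voltage V_A - V_B (nothing connected across the terminals).
Nodal analysis, taking node 2 as the 0 V reference.
Source V1 fixes V_0 = 10 V.
KCL at each unknown node (sum of currents leaving = 0; resistances in Ω):
  Node 1: (V_1 - 10)/9100 + (V_1 - 0)/1.6 + (V_1 - 0)/24 = 0
Collecting terms: 0.6668 × V_1 = 0.001099  =>  V_1 = 0.001648 V
V_th = V_1 - V_2 = 0.001648 - 0 = 0.001648 V
Step 2 — R_th: zero the source — replace V1 by a short circuit (node 2 merges into node 0) — and find the resistance seen between A (node 1) and B (node 0).
Reduce the network between node 1 (A) and node 0 (B) by series/parallel combination:
  Rp1 = R1 ‖ R2 ‖ R3 (parallel, all between nodes 0 and 1) = 1/(1/9100 + 1/1.6 + 1/24) = 1.5 Ω
R_th = 1.5 Ω
I_n = V_th/R_th = 0.001648/1.5 = 0.001099 A, and R_n = R_th = 1.5 Ω

Final answer: I_n = 0.001099 A, R_n = 1.5 Ω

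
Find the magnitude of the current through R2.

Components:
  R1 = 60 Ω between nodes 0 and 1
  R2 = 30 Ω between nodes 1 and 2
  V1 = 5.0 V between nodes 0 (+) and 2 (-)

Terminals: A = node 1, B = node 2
Nodal analysis, taking node 2 as the 0 V reference.
Source V1 fixes V_0 = 5 V.
KCL at each unknown node (sum of currents leaving = 0; resistances in Ω):
  Node 1: (V_1 - 5)/60 + (V_1 - 0)/30 = 0
Collecting terms: 0.05 × V_1 = 0.08333  =>  V_1 = 1.667 V
I_R2 = (V_1 - V_2)/R2 = (1.667 - 0)/30 = 0.05556 A
|I_R2| = 0.05556 A

Final answer: |I_R2| = 0.05556 A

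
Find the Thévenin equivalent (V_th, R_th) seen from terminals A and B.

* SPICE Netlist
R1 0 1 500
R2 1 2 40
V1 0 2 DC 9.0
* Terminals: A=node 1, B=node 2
Step 1 — V_th is the open-circuit voltage V_A - V_B (nothing connected across the terminals).
Nodal analysis, taking node 2 as the 0 V reference.
Source V1 fixes V_0 = 9 V.
KCL at each unknown node (sum of currents leaving = 0; resistances in Ω):
  Node 1: (V_1 - 9)/500 + (V_1 - 0)/40 = 0
Collecting terms: 0.027 × V_1 = 0.018  =>  V_1 = 0.6667 V
V_th = V_1 - V_2 = 0.6667 - 0 = 0.6667 V
Step 2 — R_th: zero the source — replace V1 by a short circuit (node 2 merges into node 0) — and find the resistance seen between A (node 1) and B (node 0).
Reduce the network between node 1 (A) and node 0 (B) by series/parallel combination:
  Rp1 = R1 ‖ R2 (parallel, both between nodes 0 and 1) = 1/(1/500 + 1/40) = 37.04 Ω
R_th = 37.04 Ω

Final answer: V_th = 0.6667 V, R_th = 37.04 Ω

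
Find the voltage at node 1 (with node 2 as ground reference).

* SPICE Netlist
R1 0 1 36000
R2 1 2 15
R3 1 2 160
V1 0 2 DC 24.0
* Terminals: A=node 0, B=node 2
Nodal analysis, taking node 2 as the 0 V reference.
Source V1 fixes V_0 = 24 V.
KCL at each unknown node (sum of currents leaving = 0; resistances in Ω):
  Node 1: (V_1 - 24)/36000 + (V_1 - 0)/15 + (V_1 - 0)/160 = 0
Collecting terms: 0.07294 × V_1 = 0.0006667  =>  V_1 = 0.009139 V
The requested potential is V_1 = 0.009139 V.

Final answer: V_1 = 0.009139 V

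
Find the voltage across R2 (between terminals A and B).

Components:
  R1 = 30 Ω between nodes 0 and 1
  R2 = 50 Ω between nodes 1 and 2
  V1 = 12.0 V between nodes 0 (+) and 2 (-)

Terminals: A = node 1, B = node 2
R1 and R2 are in series across V1 (node 0 → node 1 → node 2), and the output A–B is taken across R2, so this is a voltage divider.
Series current: I = V1/(R1 + R2) = 12/(30 + 50) = 12/80 = 0.15 A
V_R2 = I × R2 = V1 × R2/(R1 + R2) = 12 × 50/80 = 7.5 V

Final answer: 7.5 V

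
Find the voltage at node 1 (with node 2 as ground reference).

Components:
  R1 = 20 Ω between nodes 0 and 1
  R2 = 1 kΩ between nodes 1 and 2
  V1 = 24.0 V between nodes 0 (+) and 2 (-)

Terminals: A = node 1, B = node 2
Nodal analysis, taking node 2 as the 0 V reference.
Source V1 fixes V_0 = 24 V.
KCL at each unknown node (sum of currents leaving = 0; resistances in Ω):
  Node 1: (V_1 - 24)/20 + (V_1 - 0)/1000 = 0
Collecting terms: 0.051 × V_1 = 1.2  =>  V_1 = 23.53 V
The requested potential is V_1 = 23.53 V.

Final answer: V_1 = 23.53 V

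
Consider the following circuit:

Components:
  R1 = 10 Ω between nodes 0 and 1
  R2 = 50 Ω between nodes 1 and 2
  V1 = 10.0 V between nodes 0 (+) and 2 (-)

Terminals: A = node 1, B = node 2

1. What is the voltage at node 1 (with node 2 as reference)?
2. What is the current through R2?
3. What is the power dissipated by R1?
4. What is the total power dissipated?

Nodal analysis, taking node 2 as the 0 V reference.
Source V1 fixes V_0 = 10 V.
KCL at each unknown node (sum of currents leaving = 0; resistances in Ω):
  Node 1: (V_1 - 10)/10 + (V_1 - 0)/50 = 0
Collecting terms: 0.12 × V_1 = 1  =>  V_1 = 8.333 V
Part 1:
  Read off the nodal solution: V_1 = 8.333 V
Part 2:
  I_R2 = (V_1 - V_2)/R2 = (8.333 - 0)/50 = 0.1667 A
  Magnitude: I_R2 = 0.1667 A
Part 3:
  I_R1 = (V_0 - V_1)/R1 = (10 - 8.333)/10 = 0.1667 A
  P_R1 = I_R1² × R1 = (0.1667)² × 10 = 0.2778 W
Part 4:
  Power in each resistor, P = (ΔV)²/R:
    P_R1 = (10 - 8.333)²/10 = 0.2778 W
    P_R2 = (8.333 - 0)²/50 = 1.389 W
  P_total = P_R1 + P_R2 = 1.667 W

Final answers:
1. V_1 = 8.333 V
2. I_R2 = 0.1667 A
3. P_R1 = 0.2778 W
4. P_total = 1.667 W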